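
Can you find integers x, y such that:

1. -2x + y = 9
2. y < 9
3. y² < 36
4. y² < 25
Yes

Take x = -3, y = 3. Substituting into each constraint:
  (1) -2(-3) + 3 = 9 ✓
  (2) 3 < 9 ✓
  (3) y² = (3)² = 9, and 9 < 36 ✓
  (4) y² = (3)² = 9, and 9 < 25 ✓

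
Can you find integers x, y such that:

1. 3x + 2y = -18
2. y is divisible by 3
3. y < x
Yes

Take x = -2, y = -6. Substituting into each constraint:
  (1) 3(-2) + 2(-6) = -18 ✓
  (2) -6 = 3 × -2, remainder 0 ✓
  (3) -6 < -2 ✓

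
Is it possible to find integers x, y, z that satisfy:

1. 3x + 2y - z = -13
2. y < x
Yes

Take x = 1, y = 0, z = 16. Substituting into each constraint:
  (1) 3(1) + 2(0) + (-16) = -13 ✓
  (2) 0 < 1 ✓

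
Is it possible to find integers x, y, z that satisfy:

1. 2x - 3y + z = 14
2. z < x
Yes

Take x = 0, y = -5, z = -1. Substituting into each constraint:
  (1) 2(0) - 3(-5) + (-1) = 14 ✓
  (2) -1 < 0 ✓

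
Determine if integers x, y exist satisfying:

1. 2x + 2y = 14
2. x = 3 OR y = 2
Yes

Take x = 5, y = 2. Substituting into each constraint:
  (1) 2(5) + 2(2) = 14 ✓
  (2) y = 2, target 2 ✓ (second branch holds)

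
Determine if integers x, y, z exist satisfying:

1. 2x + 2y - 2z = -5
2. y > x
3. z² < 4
No

Even the single constraint (2x + 2y - 2z = -5) is infeasible over the integers.

  - 2x + 2y - 2z = -5: every term on the left is divisible by 2, so the LHS ≡ 0 (mod 2), but the RHS -5 is not — no integer solution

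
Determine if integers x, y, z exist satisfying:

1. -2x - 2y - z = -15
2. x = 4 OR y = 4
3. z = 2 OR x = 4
Yes

Take x = 4, y = 3, z = 1. Substituting into each constraint:
  (1) -2(4) - 2(3) + (-1) = -15 ✓
  (2) x = 4, target 4 ✓ (first branch holds)
  (3) x = 4, target 4 ✓ (second branch holds)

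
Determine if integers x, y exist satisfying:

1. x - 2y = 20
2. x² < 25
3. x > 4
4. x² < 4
No

A contradictory subset is {x > 4, x² < 4}. No integer assignment can satisfy these jointly:

  - x > 4: bounds one variable relative to a constant
  - x² < 4: restricts x to |x| ≤ 1

Direct contradiction: the bounds on x require x ≥ 5 and x ≤ 1 simultaneously, which is empty.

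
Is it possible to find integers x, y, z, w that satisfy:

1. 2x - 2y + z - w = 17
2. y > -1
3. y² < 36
Yes

Take x = 9, y = 0, z = 0, w = 1. Substituting into each constraint:
  (1) 2(9) - 2(0) + 0 + (-1) = 17 ✓
  (2) 0 > -1 ✓
  (3) y² = (0)² = 0, and 0 < 36 ✓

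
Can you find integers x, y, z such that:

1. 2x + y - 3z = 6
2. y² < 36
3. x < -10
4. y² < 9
Yes

Take x = -12, y = 0, z = -10. Substituting into each constraint:
  (1) 2(-12) + 0 - 3(-10) = 6 ✓
  (2) y² = (0)² = 0, and 0 < 36 ✓
  (3) -12 < -10 ✓
  (4) y² = (0)² = 0, and 0 < 9 ✓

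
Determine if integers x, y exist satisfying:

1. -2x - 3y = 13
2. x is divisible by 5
Yes

Take x = -20, y = 9. Substituting into each constraint:
  (1) -2(-20) - 3(9) = 13 ✓
  (2) -20 = 5 × -4, remainder 0 ✓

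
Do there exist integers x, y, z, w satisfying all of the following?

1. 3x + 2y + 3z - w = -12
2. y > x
Yes

Take x = -1, y = 0, z = 0, w = 9. Substituting into each constraint:
  (1) 3(-1) + 2(0) + 3(0) + (-9) = -12 ✓
  (2) 0 > -1 ✓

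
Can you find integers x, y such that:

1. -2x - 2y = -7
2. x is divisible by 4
No

Even the single constraint (-2x - 2y = -7) is infeasible over the integers.

  - -2x - 2y = -7: every term on the left is divisible by 2, so the LHS ≡ 0 (mod 2), but the RHS -7 is not — no integer solution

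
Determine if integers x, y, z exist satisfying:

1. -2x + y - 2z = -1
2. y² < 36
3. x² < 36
Yes

Take x = 0, y = -1, z = 0. Substituting into each constraint:
  (1) -2(0) + (-1) - 2(0) = -1 ✓
  (2) y² = (-1)² = 1, and 1 < 36 ✓
  (3) x² = (0)² = 0, and 0 < 36 ✓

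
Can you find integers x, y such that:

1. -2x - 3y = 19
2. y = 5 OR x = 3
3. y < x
No

The full constraint system is jointly infeasible over the integers. Each constraint and what it forces:

  - -2x - 3y = 19: is a linear equation tying the variables together
  - y = 5 OR x = 3: forces a choice: either y = 5 or x = 3
  - y < x: bounds one variable relative to another variable

Split on the disjunction (y = 5 OR x = 3):
  • If y = 5: the equation forces x = -17, giving (y, x) = (5, -17), which violates x > y.
  • If x = 3: with x = 3, every remaining term of the linear equation is divisible by 3, so the left side is ≡ 0 (mod 3); but the right side 25 ≡ 1 (mod 3). No integers can satisfy it.
Both branches are infeasible, so the system has no integer solution.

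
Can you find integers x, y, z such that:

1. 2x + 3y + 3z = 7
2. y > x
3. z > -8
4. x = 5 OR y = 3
Yes

Take x = 2, y = 3, z = -2. Substituting into each constraint:
  (1) 2(2) + 3(3) + 3(-2) = 7 ✓
  (2) 3 > 2 ✓
  (3) -2 > -8 ✓
  (4) y = 3, target 3 ✓ (second branch holds)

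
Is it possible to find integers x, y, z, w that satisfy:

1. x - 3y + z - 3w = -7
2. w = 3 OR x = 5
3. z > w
Yes

Take x = -2, y = 0, z = 4, w = 3. Substituting into each constraint:
  (1) (-2) - 3(0) + 4 - 3(3) = -7 ✓
  (2) w = 3, target 3 ✓ (first branch holds)
  (3) 4 > 3 ✓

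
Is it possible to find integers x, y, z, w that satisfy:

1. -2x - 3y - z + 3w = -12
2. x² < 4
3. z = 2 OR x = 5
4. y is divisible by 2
Yes

Take x = -1, y = 2, z = 2, w = -2. Substituting into each constraint:
  (1) -2(-1) - 3(2) + (-2) + 3(-2) = -12 ✓
  (2) x² = (-1)² = 1, and 1 < 4 ✓
  (3) z = 2, target 2 ✓ (first branch holds)
  (4) 2 = 2 × 1, remainder 0 ✓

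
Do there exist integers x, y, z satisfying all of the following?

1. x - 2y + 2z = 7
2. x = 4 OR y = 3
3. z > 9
Yes

Take x = -7, y = 3, z = 10. Substituting into each constraint:
  (1) (-7) - 2(3) + 2(10) = 7 ✓
  (2) y = 3, target 3 ✓ (second branch holds)
  (3) 10 > 9 ✓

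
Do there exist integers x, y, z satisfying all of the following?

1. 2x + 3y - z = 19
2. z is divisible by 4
Yes

Take x = 8, y = 1, z = 0. Substituting into each constraint:
  (1) 2(8) + 3(1) + 0 = 19 ✓
  (2) 0 = 4 × 0, remainder 0 ✓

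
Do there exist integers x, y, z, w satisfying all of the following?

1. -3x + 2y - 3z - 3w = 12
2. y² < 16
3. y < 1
Yes

Take x = 0, y = 0, z = -4, w = 0. Substituting into each constraint:
  (1) -3(0) + 2(0) - 3(-4) - 3(0) = 12 ✓
  (2) y² = (0)² = 0, and 0 < 16 ✓
  (3) 0 < 1 ✓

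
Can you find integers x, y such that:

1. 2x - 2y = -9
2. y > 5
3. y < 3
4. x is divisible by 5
No

Even the single constraint (2x - 2y = -9) is infeasible over the integers.

  - 2x - 2y = -9: every term on the left is divisible by 2, so the LHS ≡ 0 (mod 2), but the RHS -9 is not — no integer solution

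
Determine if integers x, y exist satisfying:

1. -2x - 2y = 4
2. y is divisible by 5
Yes

Take x = -2, y = 0. Substituting into each constraint:
  (1) -2(-2) - 2(0) = 4 ✓
  (2) 0 = 5 × 0, remainder 0 ✓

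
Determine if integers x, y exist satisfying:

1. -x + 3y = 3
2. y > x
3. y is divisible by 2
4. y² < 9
Yes

Take x = -3, y = 0. Substituting into each constraint:
  (1) 3 + 3(0) = 3 ✓
  (2) 0 > -3 ✓
  (3) 0 = 2 × 0, remainder 0 ✓
  (4) y² = (0)² = 0, and 0 < 9 ✓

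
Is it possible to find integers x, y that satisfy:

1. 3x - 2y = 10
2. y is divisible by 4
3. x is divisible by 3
Yes

Take x = -18, y = -32. Substituting into each constraint:
  (1) 3(-18) - 2(-32) = 10 ✓
  (2) -32 = 4 × -8, remainder 0 ✓
  (3) -18 = 3 × -6, remainder 0 ✓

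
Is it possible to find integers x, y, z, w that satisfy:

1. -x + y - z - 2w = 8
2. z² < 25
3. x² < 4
Yes

Take x = 0, y = 8, z = 0, w = 0. Substituting into each constraint:
  (1) 0 + 8 + 0 - 2(0) = 8 ✓
  (2) z² = (0)² = 0, and 0 < 25 ✓
  (3) x² = (0)² = 0, and 0 < 4 ✓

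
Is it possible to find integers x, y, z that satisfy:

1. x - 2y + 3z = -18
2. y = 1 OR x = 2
Yes

Take x = -1, y = 1, z = -5. Substituting into each constraint:
  (1) (-1) - 2(1) + 3(-5) = -18 ✓
  (2) y = 1, target 1 ✓ (first branch holds)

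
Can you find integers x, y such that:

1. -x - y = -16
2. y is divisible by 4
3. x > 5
Yes

Take x = 16, y = 0. Substituting into each constraint:
  (1) (-16) + 0 = -16 ✓
  (2) 0 = 4 × 0, remainder 0 ✓
  (3) 16 > 5 ✓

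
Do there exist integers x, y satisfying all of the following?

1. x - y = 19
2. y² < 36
Yes

Take x = 19, y = 0. Substituting into each constraint:
  (1) 19 + 0 = 19 ✓
  (2) y² = (0)² = 0, and 0 < 36 ✓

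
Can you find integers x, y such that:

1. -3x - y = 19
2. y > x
Yes

Take x = -5, y = -4. Substituting into each constraint:
  (1) -3(-5) + 4 = 19 ✓
  (2) -4 > -5 ✓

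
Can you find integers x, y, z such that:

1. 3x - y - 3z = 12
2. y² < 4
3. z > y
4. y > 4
No

A contradictory subset is {y² < 4, y > 4}. No integer assignment can satisfy these jointly:

  - y² < 4: restricts y to |y| ≤ 1
  - y > 4: bounds one variable relative to a constant

Direct contradiction: the bounds on y require y ≥ 5 and y ≤ 1 simultaneously, which is empty.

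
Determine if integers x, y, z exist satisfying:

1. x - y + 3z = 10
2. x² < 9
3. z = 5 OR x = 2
Yes

Take x = 2, y = -8, z = 0. Substituting into each constraint:
  (1) 2 + 8 + 3(0) = 10 ✓
  (2) x² = (2)² = 4, and 4 < 9 ✓
  (3) x = 2, target 2 ✓ (second branch holds)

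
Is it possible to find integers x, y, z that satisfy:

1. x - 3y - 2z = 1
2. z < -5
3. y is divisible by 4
Yes

Take x = -11, y = 0, z = -6. Substituting into each constraint:
  (1) (-11) - 3(0) - 2(-6) = 1 ✓
  (2) -6 < -5 ✓
  (3) 0 = 4 × 0, remainder 0 ✓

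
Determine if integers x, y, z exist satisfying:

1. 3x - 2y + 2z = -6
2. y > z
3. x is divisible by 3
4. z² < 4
Yes

Take x = 0, y = 3, z = 0. Substituting into each constraint:
  (1) 3(0) - 2(3) + 2(0) = -6 ✓
  (2) 3 > 0 ✓
  (3) 0 = 3 × 0, remainder 0 ✓
  (4) z² = (0)² = 0, and 0 < 4 ✓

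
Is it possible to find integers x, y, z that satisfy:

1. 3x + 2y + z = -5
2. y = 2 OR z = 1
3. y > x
Yes

Take x = 1, y = 2, z = -12. Substituting into each constraint:
  (1) 3(1) + 2(2) + (-12) = -5 ✓
  (2) y = 2, target 2 ✓ (first branch holds)
  (3) 2 > 1 ✓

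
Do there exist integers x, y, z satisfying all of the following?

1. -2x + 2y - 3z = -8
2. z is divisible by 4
Yes

Take x = 0, y = -4, z = 0. Substituting into each constraint:
  (1) -2(0) + 2(-4) - 3(0) = -8 ✓
  (2) 0 = 4 × 0, remainder 0 ✓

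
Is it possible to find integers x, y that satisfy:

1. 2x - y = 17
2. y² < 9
Yes

Take x = 8, y = -1. Substituting into each constraint:
  (1) 2(8) + 1 = 17 ✓
  (2) y² = (-1)² = 1, and 1 < 9 ✓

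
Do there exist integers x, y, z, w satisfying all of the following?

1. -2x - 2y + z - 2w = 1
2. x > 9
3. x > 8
Yes

Take x = 10, y = 0, z = 1, w = -10. Substituting into each constraint:
  (1) -2(10) - 2(0) + 1 - 2(-10) = 1 ✓
  (2) 10 > 9 ✓
  (3) 10 > 8 ✓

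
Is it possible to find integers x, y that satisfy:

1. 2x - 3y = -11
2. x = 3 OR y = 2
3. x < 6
No

A contradictory subset is {2x - 3y = -11, x = 3 OR y = 2}. No integer assignment can satisfy these jointly:

  - 2x - 3y = -11: is a linear equation tying the variables together
  - x = 3 OR y = 2: forces a choice: either x = 3 or y = 2

Split on the disjunction (x = 3 OR y = 2):
  • If x = 3: with x = 3, every remaining term of the linear equation is divisible by 3, so the left side is ≡ 0 (mod 3); but the right side -17 ≡ 1 (mod 3). No integers can satisfy it.
  • If y = 2: with y = 2, every remaining term of the linear equation is divisible by 2, so the left side is ≡ 0 (mod 2); but the right side -5 ≡ 1 (mod 2). No integers can satisfy it.
Both branches are infeasible, so the system has no integer solution.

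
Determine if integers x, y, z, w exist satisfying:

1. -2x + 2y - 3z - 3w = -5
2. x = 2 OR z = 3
Yes

Take x = 2, y = 1, z = 0, w = 1. Substituting into each constraint:
  (1) -2(2) + 2(1) - 3(0) - 3(1) = -5 ✓
  (2) x = 2, target 2 ✓ (first branch holds)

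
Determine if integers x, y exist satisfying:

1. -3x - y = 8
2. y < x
Yes

Take x = -1, y = -5. Substituting into each constraint:
  (1) -3(-1) + 5 = 8 ✓
  (2) -5 < -1 ✓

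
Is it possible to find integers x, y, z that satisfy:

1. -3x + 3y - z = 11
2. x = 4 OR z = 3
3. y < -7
Yes

Take x = 4, y = -8, z = -47. Substituting into each constraint:
  (1) -3(4) + 3(-8) + 47 = 11 ✓
  (2) x = 4, target 4 ✓ (first branch holds)
  (3) -8 < -7 ✓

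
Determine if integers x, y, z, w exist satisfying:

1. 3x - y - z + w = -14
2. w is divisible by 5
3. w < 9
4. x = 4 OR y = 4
Yes

Take x = 4, y = 0, z = 26, w = 0. Substituting into each constraint:
  (1) 3(4) + 0 + (-26) + 0 = -14 ✓
  (2) 0 = 5 × 0, remainder 0 ✓
  (3) 0 < 9 ✓
  (4) x = 4, target 4 ✓ (first branch holds)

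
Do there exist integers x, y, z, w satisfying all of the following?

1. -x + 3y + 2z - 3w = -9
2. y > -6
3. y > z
Yes

Take x = 0, y = 1, z = 0, w = 4. Substituting into each constraint:
  (1) 0 + 3(1) + 2(0) - 3(4) = -9 ✓
  (2) 1 > -6 ✓
  (3) 1 > 0 ✓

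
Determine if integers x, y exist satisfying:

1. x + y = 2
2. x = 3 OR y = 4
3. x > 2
Yes

Take x = 3, y = -1. Substituting into each constraint:
  (1) 3 + (-1) = 2 ✓
  (2) x = 3, target 3 ✓ (first branch holds)
  (3) 3 > 2 ✓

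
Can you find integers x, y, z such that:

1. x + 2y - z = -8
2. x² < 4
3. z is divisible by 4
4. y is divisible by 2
Yes

Take x = 0, y = 8, z = 24. Substituting into each constraint:
  (1) 0 + 2(8) + (-24) = -8 ✓
  (2) x² = (0)² = 0, and 0 < 4 ✓
  (3) 24 = 4 × 6, remainder 0 ✓
  (4) 8 = 2 × 4, remainder 0 ✓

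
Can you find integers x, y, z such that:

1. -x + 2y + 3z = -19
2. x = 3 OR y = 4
Yes

Take x = 3, y = -8, z = 0. Substituting into each constraint:
  (1) (-3) + 2(-8) + 3(0) = -19 ✓
  (2) x = 3, target 3 ✓ (first branch holds)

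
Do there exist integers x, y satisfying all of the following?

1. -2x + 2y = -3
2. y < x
No

Even the single constraint (-2x + 2y = -3) is infeasible over the integers.

  - -2x + 2y = -3: every term on the left is divisible by 2, so the LHS ≡ 0 (mod 2), but the RHS -3 is not — no integer solution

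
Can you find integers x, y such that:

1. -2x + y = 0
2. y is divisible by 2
Yes

Take x = 0, y = 0. Substituting into each constraint:
  (1) -2(0) + 0 = 0 ✓
  (2) 0 = 2 × 0, remainder 0 ✓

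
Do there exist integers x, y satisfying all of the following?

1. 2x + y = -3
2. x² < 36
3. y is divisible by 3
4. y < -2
Yes

Take x = 0, y = -3. Substituting into each constraint:
  (1) 2(0) + (-3) = -3 ✓
  (2) x² = (0)² = 0, and 0 < 36 ✓
  (3) -3 = 3 × -1, remainder 0 ✓
  (4) -3 < -2 ✓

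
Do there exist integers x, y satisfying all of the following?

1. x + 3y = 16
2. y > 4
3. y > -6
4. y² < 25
No

A contradictory subset is {y > 4, y² < 25}. No integer assignment can satisfy these jointly:

  - y > 4: bounds one variable relative to a constant
  - y² < 25: restricts y to |y| ≤ 4

Direct contradiction: the bounds on y require y ≥ 5 and y ≤ 4 simultaneously, which is empty.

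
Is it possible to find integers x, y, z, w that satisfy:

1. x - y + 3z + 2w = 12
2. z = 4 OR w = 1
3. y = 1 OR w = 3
Yes

Take x = -1, y = 1, z = 4, w = 1. Substituting into each constraint:
  (1) (-1) + (-1) + 3(4) + 2(1) = 12 ✓
  (2) z = 4, target 4 ✓ (first branch holds)
  (3) y = 1, target 1 ✓ (first branch holds)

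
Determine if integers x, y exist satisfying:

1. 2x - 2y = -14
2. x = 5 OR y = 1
Yes

Take x = 5, y = 12. Substituting into each constraint:
  (1) 2(5) - 2(12) = -14 ✓
  (2) x = 5, target 5 ✓ (first branch holds)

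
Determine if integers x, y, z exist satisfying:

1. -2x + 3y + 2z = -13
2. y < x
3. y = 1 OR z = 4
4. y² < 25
Yes

Take x = 9, y = -1, z = 4. Substituting into each constraint:
  (1) -2(9) + 3(-1) + 2(4) = -13 ✓
  (2) -1 < 9 ✓
  (3) z = 4, target 4 ✓ (second branch holds)
  (4) y² = (-1)² = 1, and 1 < 25 ✓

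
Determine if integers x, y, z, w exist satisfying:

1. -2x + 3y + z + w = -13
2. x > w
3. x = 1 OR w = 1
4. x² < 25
Yes

Take x = 1, y = -3, z = -2, w = 0. Substituting into each constraint:
  (1) -2(1) + 3(-3) + (-2) + 0 = -13 ✓
  (2) 1 > 0 ✓
  (3) x = 1, target 1 ✓ (first branch holds)
  (4) x² = (1)² = 1, and 1 < 25 ✓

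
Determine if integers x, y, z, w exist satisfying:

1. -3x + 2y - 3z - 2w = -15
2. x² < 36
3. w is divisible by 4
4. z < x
Yes

Take x = 1, y = -6, z = 0, w = 0. Substituting into each constraint:
  (1) -3(1) + 2(-6) - 3(0) - 2(0) = -15 ✓
  (2) x² = (1)² = 1, and 1 < 36 ✓
  (3) 0 = 4 × 0, remainder 0 ✓
  (4) 0 < 1 ✓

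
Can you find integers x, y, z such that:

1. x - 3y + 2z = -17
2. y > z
Yes

Take x = -14, y = 1, z = 0. Substituting into each constraint:
  (1) (-14) - 3(1) + 2(0) = -17 ✓
  (2) 1 > 0 ✓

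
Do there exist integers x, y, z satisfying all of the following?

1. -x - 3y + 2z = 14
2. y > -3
Yes

Take x = 0, y = 0, z = 7. Substituting into each constraint:
  (1) 0 - 3(0) + 2(7) = 14 ✓
  (2) 0 > -3 ✓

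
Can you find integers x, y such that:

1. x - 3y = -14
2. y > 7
Yes

Take x = 10, y = 8. Substituting into each constraint:
  (1) 10 - 3(8) = -14 ✓
  (2) 8 > 7 ✓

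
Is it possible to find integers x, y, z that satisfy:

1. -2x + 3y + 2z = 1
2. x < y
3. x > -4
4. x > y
No

A contradictory subset is {x < y, x > y}. No integer assignment can satisfy these jointly:

  - x < y: bounds one variable relative to another variable
  - x > y: bounds one variable relative to another variable

Direct contradiction: y > x and x > y cannot both hold.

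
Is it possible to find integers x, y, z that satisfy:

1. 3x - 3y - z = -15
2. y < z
Yes

Take x = -2, y = 2, z = 3. Substituting into each constraint:
  (1) 3(-2) - 3(2) + (-3) = -15 ✓
  (2) 2 < 3 ✓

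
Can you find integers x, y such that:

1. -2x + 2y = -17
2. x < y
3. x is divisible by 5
No

Even the single constraint (-2x + 2y = -17) is infeasible over the integers.

  - -2x + 2y = -17: every term on the left is divisible by 2, so the LHS ≡ 0 (mod 2), but the RHS -17 is not — no integer solution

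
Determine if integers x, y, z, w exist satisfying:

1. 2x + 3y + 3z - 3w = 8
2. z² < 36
Yes

Take x = 1, y = 0, z = 0, w = -2. Substituting into each constraint:
  (1) 2(1) + 3(0) + 3(0) - 3(-2) = 8 ✓
  (2) z² = (0)² = 0, and 0 < 36 ✓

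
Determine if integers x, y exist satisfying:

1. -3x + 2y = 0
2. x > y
Yes

Take x = -2, y = -3. Substituting into each constraint:
  (1) -3(-2) + 2(-3) = 0 ✓
  (2) -2 > -3 ✓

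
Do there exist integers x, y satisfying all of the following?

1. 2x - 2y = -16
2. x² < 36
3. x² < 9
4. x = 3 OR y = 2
No

A contradictory subset is {2x - 2y = -16, x² < 9, x = 3 OR y = 2}. No integer assignment can satisfy these jointly:

  - 2x - 2y = -16: is a linear equation tying the variables together
  - x² < 9: restricts x to |x| ≤ 2
  - x = 3 OR y = 2: forces a choice: either x = 3 or y = 2

Split on the disjunction (x = 3 OR y = 2):
  • If x = 3: this contradicts x² < 9, which requires |x| ≤ 2.
  • If y = 2: the equation forces x = -6, but x² < 9 requires |x| ≤ 2.
Both branches are infeasible, so the system has no integer solution.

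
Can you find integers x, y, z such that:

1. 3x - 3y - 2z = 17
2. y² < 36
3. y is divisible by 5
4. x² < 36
Yes

Take x = 5, y = 0, z = -1. Substituting into each constraint:
  (1) 3(5) - 3(0) - 2(-1) = 17 ✓
  (2) y² = (0)² = 0, and 0 < 36 ✓
  (3) 0 = 5 × 0, remainder 0 ✓
  (4) x² = (5)² = 25, and 25 < 36 ✓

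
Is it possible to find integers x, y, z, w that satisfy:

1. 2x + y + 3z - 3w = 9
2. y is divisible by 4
Yes

Take x = 0, y = 0, z = 0, w = -3. Substituting into each constraint:
  (1) 2(0) + 0 + 3(0) - 3(-3) = 9 ✓
  (2) 0 = 4 × 0, remainder 0 ✓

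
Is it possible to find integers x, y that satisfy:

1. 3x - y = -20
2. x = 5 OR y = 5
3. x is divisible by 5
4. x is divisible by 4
No

A contradictory subset is {3x - y = -20, x = 5 OR y = 5, x is divisible by 4}. No integer assignment can satisfy these jointly:

  - 3x - y = -20: is a linear equation tying the variables together
  - x = 5 OR y = 5: forces a choice: either x = 5 or y = 5
  - x is divisible by 4: restricts x to multiples of 4

Split on the disjunction (x = 5 OR y = 5):
  • If x = 5: this contradicts the divisibility constraint — 5 is not a multiple of 4.
  • If y = 5: with y = 5, writing x = 4x', every remaining term of the linear equation is divisible by 12, so the left side is ≡ 0 (mod 12); but the right side -15 ≡ 9 (mod 12). No integers can satisfy it.
Both branches are infeasible, so the system has no integer solution.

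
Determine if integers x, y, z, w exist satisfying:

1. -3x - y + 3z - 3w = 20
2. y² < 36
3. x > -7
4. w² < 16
Yes

Take x = -6, y = -2, z = 0, w = 0. Substituting into each constraint:
  (1) -3(-6) + 2 + 3(0) - 3(0) = 20 ✓
  (2) y² = (-2)² = 4, and 4 < 36 ✓
  (3) -6 > -7 ✓
  (4) w² = (0)² = 0, and 0 < 16 ✓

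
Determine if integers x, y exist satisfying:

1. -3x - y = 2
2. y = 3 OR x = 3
Yes

Take x = 3, y = -11. Substituting into each constraint:
  (1) -3(3) + 11 = 2 ✓
  (2) x = 3, target 3 ✓ (second branch holds)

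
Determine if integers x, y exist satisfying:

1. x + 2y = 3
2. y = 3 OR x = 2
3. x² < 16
Yes

Take x = -3, y = 3. Substituting into each constraint:
  (1) (-3) + 2(3) = 3 ✓
  (2) y = 3, target 3 ✓ (first branch holds)
  (3) x² = (-3)² = 9, and 9 < 16 ✓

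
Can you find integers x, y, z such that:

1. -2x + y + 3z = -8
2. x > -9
Yes

Take x = 1, y = 0, z = -2. Substituting into each constraint:
  (1) -2(1) + 0 + 3(-2) = -8 ✓
  (2) 1 > -9 ✓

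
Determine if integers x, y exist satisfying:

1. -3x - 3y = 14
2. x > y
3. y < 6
No

Even the single constraint (-3x - 3y = 14) is infeasible over the integers.

  - -3x - 3y = 14: every term on the left is divisible by 3, so the LHS ≡ 0 (mod 3), but the RHS 14 is not — no integer solution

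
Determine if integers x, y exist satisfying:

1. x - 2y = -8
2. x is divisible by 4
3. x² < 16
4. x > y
No

A contradictory subset is {x - 2y = -8, x² < 16, x > y}. No integer assignment can satisfy these jointly:

  - x - 2y = -8: is a linear equation tying the variables together
  - x² < 16: restricts x to |x| ≤ 3
  - x > y: bounds one variable relative to another variable

Propagating the comparison: y < x and x ≤ 3 give y ≤ 2. Range argument: with x ∈ [-3, 3], y ∈ [−∞, 2], the left side of the equation is at least -7, but the right side is -8 < -7. No integer solution exists.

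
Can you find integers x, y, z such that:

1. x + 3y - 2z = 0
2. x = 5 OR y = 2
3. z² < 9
Yes

Take x = 5, y = -1, z = 1. Substituting into each constraint:
  (1) 5 + 3(-1) - 2(1) = 0 ✓
  (2) x = 5, target 5 ✓ (first branch holds)
  (3) z² = (1)² = 1, and 1 < 9 ✓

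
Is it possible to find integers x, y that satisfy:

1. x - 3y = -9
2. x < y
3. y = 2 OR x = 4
Yes

Take x = -3, y = 2. Substituting into each constraint:
  (1) (-3) - 3(2) = -9 ✓
  (2) -3 < 2 ✓
  (3) y = 2, target 2 ✓ (first branch holds)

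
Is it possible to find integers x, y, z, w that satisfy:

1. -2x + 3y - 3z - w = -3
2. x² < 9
Yes

Take x = 0, y = -1, z = 0, w = 0. Substituting into each constraint:
  (1) -2(0) + 3(-1) - 3(0) + 0 = -3 ✓
  (2) x² = (0)² = 0, and 0 < 9 ✓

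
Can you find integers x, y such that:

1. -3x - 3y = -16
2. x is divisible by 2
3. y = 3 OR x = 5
No

Even the single constraint (-3x - 3y = -16) is infeasible over the integers.

  - -3x - 3y = -16: every term on the left is divisible by 3, so the LHS ≡ 0 (mod 3), but the RHS -16 is not — no integer solution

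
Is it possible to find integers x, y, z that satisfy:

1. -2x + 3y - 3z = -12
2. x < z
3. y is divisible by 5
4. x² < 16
Yes

Take x = 0, y = 0, z = 4. Substituting into each constraint:
  (1) -2(0) + 3(0) - 3(4) = -12 ✓
  (2) 0 < 4 ✓
  (3) 0 = 5 × 0, remainder 0 ✓
  (4) x² = (0)² = 0, and 0 < 16 ✓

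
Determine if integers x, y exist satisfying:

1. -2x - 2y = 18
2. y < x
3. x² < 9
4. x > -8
Yes

Take x = 0, y = -9. Substituting into each constraint:
  (1) -2(0) - 2(-9) = 18 ✓
  (2) -9 < 0 ✓
  (3) x² = (0)² = 0, and 0 < 9 ✓
  (4) 0 > -8 ✓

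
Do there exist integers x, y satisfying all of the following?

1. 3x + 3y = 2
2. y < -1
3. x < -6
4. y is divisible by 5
No

Even the single constraint (3x + 3y = 2) is infeasible over the integers.

  - 3x + 3y = 2: every term on the left is divisible by 3, so the LHS ≡ 0 (mod 3), but the RHS 2 is not — no integer solution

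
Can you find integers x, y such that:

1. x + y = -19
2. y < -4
Yes

Take x = 0, y = -19. Substituting into each constraint:
  (1) 0 + (-19) = -19 ✓
  (2) -19 < -4 ✓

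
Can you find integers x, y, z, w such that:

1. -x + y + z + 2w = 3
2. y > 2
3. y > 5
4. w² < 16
Yes

Take x = 3, y = 6, z = 0, w = 0. Substituting into each constraint:
  (1) (-3) + 6 + 0 + 2(0) = 3 ✓
  (2) 6 > 2 ✓
  (3) 6 > 5 ✓
  (4) w² = (0)² = 0, and 0 < 16 ✓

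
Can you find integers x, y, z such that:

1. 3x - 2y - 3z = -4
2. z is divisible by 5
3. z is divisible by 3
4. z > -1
Yes

Take x = 0, y = 2, z = 0. Substituting into each constraint:
  (1) 3(0) - 2(2) - 3(0) = -4 ✓
  (2) 0 = 5 × 0, remainder 0 ✓
  (3) 0 = 3 × 0, remainder 0 ✓
  (4) 0 > -1 ✓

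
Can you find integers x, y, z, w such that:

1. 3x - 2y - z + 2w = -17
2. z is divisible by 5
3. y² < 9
Yes

Take x = -7, y = 0, z = 0, w = 2. Substituting into each constraint:
  (1) 3(-7) - 2(0) + 0 + 2(2) = -17 ✓
  (2) 0 = 5 × 0, remainder 0 ✓
  (3) y² = (0)² = 0, and 0 < 9 ✓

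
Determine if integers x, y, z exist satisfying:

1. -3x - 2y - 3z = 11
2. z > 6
Yes

Take x = -12, y = 2, z = 7. Substituting into each constraint:
  (1) -3(-12) - 2(2) - 3(7) = 11 ✓
  (2) 7 > 6 ✓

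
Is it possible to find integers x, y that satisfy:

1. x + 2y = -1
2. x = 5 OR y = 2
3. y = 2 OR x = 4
Yes

Take x = -5, y = 2. Substituting into each constraint:
  (1) (-5) + 2(2) = -1 ✓
  (2) y = 2, target 2 ✓ (second branch holds)
  (3) y = 2, target 2 ✓ (first branch holds)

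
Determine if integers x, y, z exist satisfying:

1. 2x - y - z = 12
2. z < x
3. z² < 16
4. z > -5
Yes

Take x = 1, y = -10, z = 0. Substituting into each constraint:
  (1) 2(1) + 10 + 0 = 12 ✓
  (2) 0 < 1 ✓
  (3) z² = (0)² = 0, and 0 < 16 ✓
  (4) 0 > -5 ✓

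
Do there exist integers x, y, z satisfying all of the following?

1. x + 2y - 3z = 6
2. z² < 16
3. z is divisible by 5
Yes

Take x = 0, y = 3, z = 0. Substituting into each constraint:
  (1) 0 + 2(3) - 3(0) = 6 ✓
  (2) z² = (0)² = 0, and 0 < 16 ✓
  (3) 0 = 5 × 0, remainder 0 ✓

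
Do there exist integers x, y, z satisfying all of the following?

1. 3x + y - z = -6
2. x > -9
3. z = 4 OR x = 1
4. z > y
Yes

Take x = -1, y = 1, z = 4. Substituting into each constraint:
  (1) 3(-1) + 1 + (-4) = -6 ✓
  (2) -1 > -9 ✓
  (3) z = 4, target 4 ✓ (first branch holds)
  (4) 4 > 1 ✓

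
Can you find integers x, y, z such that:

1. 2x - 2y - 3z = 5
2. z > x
Yes

Take x = 0, y = -4, z = 1. Substituting into each constraint:
  (1) 2(0) - 2(-4) - 3(1) = 5 ✓
  (2) 1 > 0 ✓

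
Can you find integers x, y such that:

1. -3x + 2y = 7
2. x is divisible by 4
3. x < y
No

A contradictory subset is {-3x + 2y = 7, x is divisible by 4}. No integer assignment can satisfy these jointly:

  - -3x + 2y = 7: is a linear equation tying the variables together
  - x is divisible by 4: restricts x to multiples of 4

Modular obstruction: writing x = 4x', every remaining term of the linear equation is divisible by 2, so the left side is ≡ 0 (mod 2); but the right side 7 ≡ 1 (mod 2). No integers can satisfy it.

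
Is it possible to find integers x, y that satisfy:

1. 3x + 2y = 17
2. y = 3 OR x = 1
Yes

Take x = 1, y = 7. Substituting into each constraint:
  (1) 3(1) + 2(7) = 17 ✓
  (2) x = 1, target 1 ✓ (second branch holds)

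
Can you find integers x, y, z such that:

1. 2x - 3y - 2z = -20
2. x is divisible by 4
Yes

Take x = 0, y = 0, z = 10. Substituting into each constraint:
  (1) 2(0) - 3(0) - 2(10) = -20 ✓
  (2) 0 = 4 × 0, remainder 0 ✓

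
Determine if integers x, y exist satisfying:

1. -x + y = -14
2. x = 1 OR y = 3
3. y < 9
Yes

Take x = 17, y = 3. Substituting into each constraint:
  (1) (-17) + 3 = -14 ✓
  (2) y = 3, target 3 ✓ (second branch holds)
  (3) 3 < 9 ✓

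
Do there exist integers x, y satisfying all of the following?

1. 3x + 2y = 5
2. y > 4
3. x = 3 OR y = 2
No

The full constraint system is jointly infeasible over the integers. Each constraint and what it forces:

  - 3x + 2y = 5: is a linear equation tying the variables together
  - y > 4: bounds one variable relative to a constant
  - x = 3 OR y = 2: forces a choice: either x = 3 or y = 2

Split on the disjunction (x = 3 OR y = 2):
  • If x = 3: the equation forces y = -2, which contradicts the bound y ≥ 5.
  • If y = 2: this contradicts the bound y ≥ 5.
Both branches are infeasible, so the system has no integer solution.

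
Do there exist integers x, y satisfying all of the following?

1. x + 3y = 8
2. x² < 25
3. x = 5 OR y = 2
Yes

Take x = 2, y = 2. Substituting into each constraint:
  (1) 2 + 3(2) = 8 ✓
  (2) x² = (2)² = 4, and 4 < 25 ✓
  (3) y = 2, target 2 ✓ (second branch holds)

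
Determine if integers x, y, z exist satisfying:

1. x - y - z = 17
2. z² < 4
Yes

Take x = 17, y = 0, z = 0. Substituting into each constraint:
  (1) 17 + 0 + 0 = 17 ✓
  (2) z² = (0)² = 0, and 0 < 4 ✓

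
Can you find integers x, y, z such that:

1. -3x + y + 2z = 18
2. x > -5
Yes

Take x = 0, y = 18, z = 0. Substituting into each constraint:
  (1) -3(0) + 18 + 2(0) = 18 ✓
  (2) 0 > -5 ✓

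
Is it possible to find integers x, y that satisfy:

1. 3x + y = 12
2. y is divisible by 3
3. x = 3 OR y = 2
Yes

Take x = 3, y = 3. Substituting into each constraint:
  (1) 3(3) + 3 = 12 ✓
  (2) 3 = 3 × 1, remainder 0 ✓
  (3) x = 3, target 3 ✓ (first branch holds)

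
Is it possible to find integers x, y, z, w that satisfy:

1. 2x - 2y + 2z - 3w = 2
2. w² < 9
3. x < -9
Yes

Take x = -10, y = -11, z = 0, w = 0. Substituting into each constraint:
  (1) 2(-10) - 2(-11) + 2(0) - 3(0) = 2 ✓
  (2) w² = (0)² = 0, and 0 < 9 ✓
  (3) -10 < -9 ✓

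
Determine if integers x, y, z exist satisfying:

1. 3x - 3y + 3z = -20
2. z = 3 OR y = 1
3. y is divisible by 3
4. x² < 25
No

Even the single constraint (3x - 3y + 3z = -20) is infeasible over the integers.

  - 3x - 3y + 3z = -20: every term on the left is divisible by 3, so the LHS ≡ 0 (mod 3), but the RHS -20 is not — no integer solution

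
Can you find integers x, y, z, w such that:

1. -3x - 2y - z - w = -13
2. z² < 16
Yes

Take x = 0, y = 0, z = 0, w = 13. Substituting into each constraint:
  (1) -3(0) - 2(0) + 0 + (-13) = -13 ✓
  (2) z² = (0)² = 0, and 0 < 16 ✓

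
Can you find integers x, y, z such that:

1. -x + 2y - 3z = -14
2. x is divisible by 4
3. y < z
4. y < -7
Yes

Take x = -4, y = -9, z = 0. Substituting into each constraint:
  (1) 4 + 2(-9) - 3(0) = -14 ✓
  (2) -4 = 4 × -1, remainder 0 ✓
  (3) -9 < 0 ✓
  (4) -9 < -7 ✓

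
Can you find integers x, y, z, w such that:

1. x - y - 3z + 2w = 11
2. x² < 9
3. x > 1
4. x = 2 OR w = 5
Yes

Take x = 2, y = 0, z = 1, w = 6. Substituting into each constraint:
  (1) 2 + 0 - 3(1) + 2(6) = 11 ✓
  (2) x² = (2)² = 4, and 4 < 9 ✓
  (3) 2 > 1 ✓
  (4) x = 2, target 2 ✓ (first branch holds)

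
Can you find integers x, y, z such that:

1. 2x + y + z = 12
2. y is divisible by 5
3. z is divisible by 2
Yes

Take x = 6, y = 0, z = 0. Substituting into each constraint:
  (1) 2(6) + 0 + 0 = 12 ✓
  (2) 0 = 5 × 0, remainder 0 ✓
  (3) 0 = 2 × 0, remainder 0 ✓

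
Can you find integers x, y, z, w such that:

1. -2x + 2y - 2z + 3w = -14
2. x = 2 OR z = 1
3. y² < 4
Yes

Take x = -1, y = -1, z = 1, w = -4. Substituting into each constraint:
  (1) -2(-1) + 2(-1) - 2(1) + 3(-4) = -14 ✓
  (2) z = 1, target 1 ✓ (second branch holds)
  (3) y² = (-1)² = 1, and 1 < 4 ✓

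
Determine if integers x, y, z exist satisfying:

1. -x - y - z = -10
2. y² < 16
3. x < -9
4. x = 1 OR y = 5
No

A contradictory subset is {y² < 16, x < -9, x = 1 OR y = 5}. No integer assignment can satisfy these jointly:

  - y² < 16: restricts y to |y| ≤ 3
  - x < -9: bounds one variable relative to a constant
  - x = 1 OR y = 5: forces a choice: either x = 1 or y = 5

Split on the disjunction (x = 1 OR y = 5):
  • If x = 1: this contradicts the bound x ≤ -10.
  • If y = 5: this contradicts y² < 16, which requires |y| ≤ 3.
Both branches are infeasible, so the system has no integer solution.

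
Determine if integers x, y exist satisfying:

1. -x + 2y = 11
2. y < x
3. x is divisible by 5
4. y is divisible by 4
Yes

Take x = 45, y = 28. Substituting into each constraint:
  (1) (-45) + 2(28) = 11 ✓
  (2) 28 < 45 ✓
  (3) 45 = 5 × 9, remainder 0 ✓
  (4) 28 = 4 × 7, remainder 0 ✓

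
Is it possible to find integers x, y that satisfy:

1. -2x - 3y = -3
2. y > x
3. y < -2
No

The full constraint system is jointly infeasible over the integers. Each constraint and what it forces:

  - -2x - 3y = -3: is a linear equation tying the variables together
  - y > x: bounds one variable relative to another variable
  - y < -2: bounds one variable relative to a constant

Propagating the comparison: x < y and y ≤ -3 give x ≤ -4. Range argument: with x ∈ [−∞, -4], y ∈ [−∞, -3], the left side of the equation is at least 17, but the right side is -3 < 17. No integer solution exists.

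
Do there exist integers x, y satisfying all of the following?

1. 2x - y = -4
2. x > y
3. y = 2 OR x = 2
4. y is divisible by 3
No

A contradictory subset is {2x - y = -4, x > y, y = 2 OR x = 2}. No integer assignment can satisfy these jointly:

  - 2x - y = -4: is a linear equation tying the variables together
  - x > y: bounds one variable relative to another variable
  - y = 2 OR x = 2: forces a choice: either y = 2 or x = 2

Split on the disjunction (y = 2 OR x = 2):
  • If y = 2: the equation forces x = -1, giving (y, x) = (2, -1), which violates x > y.
  • If x = 2: the equation forces y = 8, giving (x, y) = (2, 8), which violates x > y.
Both branches are infeasible, so the system has no integer solution.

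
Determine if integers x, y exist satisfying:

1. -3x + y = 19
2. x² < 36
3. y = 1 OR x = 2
Yes

Take x = 2, y = 25. Substituting into each constraint:
  (1) -3(2) + 25 = 19 ✓
  (2) x² = (2)² = 4, and 4 < 36 ✓
  (3) x = 2, target 2 ✓ (second branch holds)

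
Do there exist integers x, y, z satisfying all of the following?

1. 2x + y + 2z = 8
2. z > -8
Yes

Take x = 4, y = 0, z = 0. Substituting into each constraint:
  (1) 2(4) + 0 + 2(0) = 8 ✓
  (2) 0 > -8 ✓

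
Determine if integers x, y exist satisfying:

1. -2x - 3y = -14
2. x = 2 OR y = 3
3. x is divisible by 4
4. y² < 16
No

A contradictory subset is {-2x - 3y = -14, x = 2 OR y = 3}. No integer assignment can satisfy these jointly:

  - -2x - 3y = -14: is a linear equation tying the variables together
  - x = 2 OR y = 3: forces a choice: either x = 2 or y = 3

Split on the disjunction (x = 2 OR y = 3):
  • If x = 2: with x = 2, every remaining term of the linear equation is divisible by 3, so the left side is ≡ 0 (mod 3); but the right side -10 ≡ 2 (mod 3). No integers can satisfy it.
  • If y = 3: with y = 3, every remaining term of the linear equation is divisible by 2, so the left side is ≡ 0 (mod 2); but the right side -5 ≡ 1 (mod 2). No integers can satisfy it.
Both branches are infeasible, so the system has no integer solution.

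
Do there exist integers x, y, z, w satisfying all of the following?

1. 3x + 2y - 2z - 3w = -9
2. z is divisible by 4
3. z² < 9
Yes

Take x = -3, y = 0, z = 0, w = 0. Substituting into each constraint:
  (1) 3(-3) + 2(0) - 2(0) - 3(0) = -9 ✓
  (2) 0 = 4 × 0, remainder 0 ✓
  (3) z² = (0)² = 0, and 0 < 9 ✓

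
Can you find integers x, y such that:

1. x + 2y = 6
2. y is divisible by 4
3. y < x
Yes

Take x = 6, y = 0. Substituting into each constraint:
  (1) 6 + 2(0) = 6 ✓
  (2) 0 = 4 × 0, remainder 0 ✓
  (3) 0 < 6 ✓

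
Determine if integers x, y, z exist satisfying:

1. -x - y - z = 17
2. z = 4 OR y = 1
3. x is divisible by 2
Yes

Take x = 0, y = -21, z = 4. Substituting into each constraint:
  (1) 0 + 21 + (-4) = 17 ✓
  (2) z = 4, target 4 ✓ (first branch holds)
  (3) 0 = 2 × 0, remainder 0 ✓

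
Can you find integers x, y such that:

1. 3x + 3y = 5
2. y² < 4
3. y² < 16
No

Even the single constraint (3x + 3y = 5) is infeasible over the integers.

  - 3x + 3y = 5: every term on the left is divisible by 3, so the LHS ≡ 0 (mod 3), but the RHS 5 is not — no integer solution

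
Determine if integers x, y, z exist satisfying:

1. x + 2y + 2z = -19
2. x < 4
Yes

Take x = 1, y = -10, z = 0. Substituting into each constraint:
  (1) 1 + 2(-10) + 2(0) = -19 ✓
  (2) 1 < 4 ✓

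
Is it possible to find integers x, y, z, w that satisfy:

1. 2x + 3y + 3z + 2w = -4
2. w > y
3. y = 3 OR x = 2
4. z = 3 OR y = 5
Yes

Take x = 2, y = 5, z = -13, w = 8. Substituting into each constraint:
  (1) 2(2) + 3(5) + 3(-13) + 2(8) = -4 ✓
  (2) 8 > 5 ✓
  (3) x = 2, target 2 ✓ (second branch holds)
  (4) y = 5, target 5 ✓ (second branch holds)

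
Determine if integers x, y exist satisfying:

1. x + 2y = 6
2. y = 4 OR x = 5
Yes

Take x = -2, y = 4. Substituting into each constraint:
  (1) (-2) + 2(4) = 6 ✓
  (2) y = 4, target 4 ✓ (first branch holds)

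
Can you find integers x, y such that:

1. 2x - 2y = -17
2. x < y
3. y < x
No

Even the single constraint (2x - 2y = -17) is infeasible over the integers.

  - 2x - 2y = -17: every term on the left is divisible by 2, so the LHS ≡ 0 (mod 2), but the RHS -17 is not — no integer solution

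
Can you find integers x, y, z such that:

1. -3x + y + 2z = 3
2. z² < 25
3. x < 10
Yes

Take x = -1, y = 0, z = 0. Substituting into each constraint:
  (1) -3(-1) + 0 + 2(0) = 3 ✓
  (2) z² = (0)² = 0, and 0 < 25 ✓
  (3) -1 < 10 ✓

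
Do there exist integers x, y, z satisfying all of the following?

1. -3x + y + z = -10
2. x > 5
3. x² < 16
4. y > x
No

A contradictory subset is {x > 5, x² < 16}. No integer assignment can satisfy these jointly:

  - x > 5: bounds one variable relative to a constant
  - x² < 16: restricts x to |x| ≤ 3

Direct contradiction: the bounds on x require x ≥ 6 and x ≤ 3 simultaneously, which is empty.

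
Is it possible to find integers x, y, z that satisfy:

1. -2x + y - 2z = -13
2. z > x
Yes

Take x = -1, y = -15, z = 0. Substituting into each constraint:
  (1) -2(-1) + (-15) - 2(0) = -13 ✓
  (2) 0 > -1 ✓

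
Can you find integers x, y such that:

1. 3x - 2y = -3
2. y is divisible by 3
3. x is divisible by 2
No

A contradictory subset is {3x - 2y = -3, x is divisible by 2}. No integer assignment can satisfy these jointly:

  - 3x - 2y = -3: is a linear equation tying the variables together
  - x is divisible by 2: restricts x to multiples of 2

Modular obstruction: writing x = 2x', every remaining term of the linear equation is divisible by 2, so the left side is ≡ 0 (mod 2); but the right side -3 ≡ 1 (mod 2). No integers can satisfy it.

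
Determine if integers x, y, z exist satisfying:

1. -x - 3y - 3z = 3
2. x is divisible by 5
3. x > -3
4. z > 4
Yes

Take x = 0, y = -6, z = 5. Substituting into each constraint:
  (1) 0 - 3(-6) - 3(5) = 3 ✓
  (2) 0 = 5 × 0, remainder 0 ✓
  (3) 0 > -3 ✓
  (4) 5 > 4 ✓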